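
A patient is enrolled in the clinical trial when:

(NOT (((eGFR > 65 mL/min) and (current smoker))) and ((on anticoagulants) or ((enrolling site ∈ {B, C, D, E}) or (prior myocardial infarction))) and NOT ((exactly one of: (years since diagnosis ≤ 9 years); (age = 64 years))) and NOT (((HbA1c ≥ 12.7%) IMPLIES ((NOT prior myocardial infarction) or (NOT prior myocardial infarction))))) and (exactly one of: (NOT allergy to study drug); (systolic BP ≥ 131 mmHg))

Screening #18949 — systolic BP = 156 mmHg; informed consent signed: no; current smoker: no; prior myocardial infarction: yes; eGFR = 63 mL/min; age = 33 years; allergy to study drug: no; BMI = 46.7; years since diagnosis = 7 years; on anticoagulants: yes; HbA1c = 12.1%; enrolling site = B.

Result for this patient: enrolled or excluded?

Excluded

Atomic conditions:
  eGFR > 65 mL/min: 63 > 65 is false
  current smoker: no → false
  on anticoagulants: yes → true
  enrolling site ∈ {B, C, D, E}: B is in the set → true
  prior myocardial infarction: yes → true
  years since diagnosis ≤ 9 years: 7 ≤ 9 is true
  age = 64 years: 33 == 64 is false
  HbA1c ≥ 12.7%: 12.1 ≥ 12.7 is false
  NOT prior myocardial infarction: yes → false
  NOT allergy to study drug: no → true
  systolic BP ≥ 131 mmHg: 156 ≥ 131 is true
Combine:
[1.1.1] false AND false = false
[1.1] NOT false = true
[1.2.2] true OR true = true
[1.2] true OR true = true
[1.3.1] exactly-one(true, false) = true
[1.3] NOT true = false
[1.4.1.2] false OR false = false
[1.4.1] false → false (antecedent false ⇒ implication holds) = true
[1.4] NOT true = false
[1] true AND true AND false AND false = false
[2] exactly-one(true, true) = false
[root] false AND false = false
Overall: false → excluded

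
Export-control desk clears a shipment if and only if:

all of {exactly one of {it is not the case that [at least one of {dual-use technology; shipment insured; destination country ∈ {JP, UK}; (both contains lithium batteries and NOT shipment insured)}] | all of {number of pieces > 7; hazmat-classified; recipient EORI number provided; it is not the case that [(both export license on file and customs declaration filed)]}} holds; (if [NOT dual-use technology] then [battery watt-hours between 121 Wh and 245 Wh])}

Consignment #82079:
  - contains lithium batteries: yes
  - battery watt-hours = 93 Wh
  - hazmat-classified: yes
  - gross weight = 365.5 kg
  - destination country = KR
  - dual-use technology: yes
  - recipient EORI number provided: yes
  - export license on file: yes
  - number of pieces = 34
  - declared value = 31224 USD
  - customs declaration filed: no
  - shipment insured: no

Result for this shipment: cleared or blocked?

Cleared

Atomic conditions:
  dual-use technology: yes → true
  shipment insured: no → false
  destination country ∈ {JP, UK}: KR is not in the set → false
  contains lithium batteries: yes → true
  NOT shipment insured: no → true
  number of pieces > 7: 34 > 7 is true
  hazmat-classified: yes → true
  recipient EORI number provided: yes → true
  export license on file: yes → true
  customs declaration filed: no → false
  NOT dual-use technology: yes → false
  battery watt-hours between 121 Wh and 245 Wh: 93 in [121, 245] is false
Combine:
[1.1.1.4] true AND true = true
[1.1.1] true OR false OR false OR true = true
[1.1] NOT true = false
[1.2.4.1] true AND false = false
[1.2.4] NOT false = true
[1.2] true AND true AND true AND true = true
[1] exactly-one(false, true) = true
[2] false → false (antecedent false ⇒ implication holds) = true
[root] true AND true = true
Overall: true → cleared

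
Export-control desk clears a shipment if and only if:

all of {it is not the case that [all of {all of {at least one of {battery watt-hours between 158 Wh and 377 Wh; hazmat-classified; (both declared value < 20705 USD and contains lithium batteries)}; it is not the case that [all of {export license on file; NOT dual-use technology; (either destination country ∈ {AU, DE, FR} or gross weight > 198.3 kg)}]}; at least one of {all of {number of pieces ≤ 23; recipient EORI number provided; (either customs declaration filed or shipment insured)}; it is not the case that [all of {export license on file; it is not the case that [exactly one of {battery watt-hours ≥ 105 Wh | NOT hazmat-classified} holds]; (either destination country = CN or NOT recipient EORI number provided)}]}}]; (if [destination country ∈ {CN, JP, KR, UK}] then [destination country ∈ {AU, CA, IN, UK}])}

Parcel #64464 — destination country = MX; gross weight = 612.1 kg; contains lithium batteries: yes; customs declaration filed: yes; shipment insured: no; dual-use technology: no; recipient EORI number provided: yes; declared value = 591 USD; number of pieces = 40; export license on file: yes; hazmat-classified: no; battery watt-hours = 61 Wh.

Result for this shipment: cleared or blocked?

Atomic conditions:
  battery watt-hours between 158 Wh and 377 Wh: 61 in [158, 377] is false
  hazmat-classified: no → false
  declared value < 20705 USD: 591 < 20705 is true
  contains lithium batteries: yes → true
  export license on file: yes → true
  NOT dual-use technology: no → true
  destination country ∈ {AU, DE, FR}: MX is not in the set → false
  gross weight > 198.3 kg: 612.1 > 198.3 is true
  number of pieces ≤ 23: 40 ≤ 23 is false
  recipient EORI number provided: yes → true
  customs declaration filed: yes → true
  shipment insured: no → false
  battery watt-hours ≥ 105 Wh: 61 ≥ 105 is false
  NOT hazmat-classified: no → true
  destination country = CN: MX == CN is false
  NOT recipient EORI number provided: yes → false
  destination country ∈ {CN, JP, KR, UK}: MX is not in the set → false
  destination country ∈ {AU, CA, IN, UK}: MX is not in the set → false
Combine:
[1.1.1.1.3] true AND true = true
[1.1.1.1] false OR false OR true = true
[1.1.1.2.1.3] false OR true = true
[1.1.1.2.1] true AND true AND true = true
[1.1.1.2] NOT true = false
[1.1.1] true AND false = false
[1.1.2.1.3] true OR false = true
[1.1.2.1] false AND true AND true = false
[1.1.2.2.1.2.1] exactly-one(false, true) = true
[1.1.2.2.1.2] NOT true = false
[1.1.2.2.1.3] false OR false = false
[1.1.2.2.1] true AND false AND false = false
[1.1.2.2] NOT false = true
[1.1.2] false OR true = true
[1.1] false AND true = false
[1] NOT false = true
[2] false → false (antecedent false ⇒ implication holds) = true
[root] true AND true = true
Overall: true → cleared

Cleared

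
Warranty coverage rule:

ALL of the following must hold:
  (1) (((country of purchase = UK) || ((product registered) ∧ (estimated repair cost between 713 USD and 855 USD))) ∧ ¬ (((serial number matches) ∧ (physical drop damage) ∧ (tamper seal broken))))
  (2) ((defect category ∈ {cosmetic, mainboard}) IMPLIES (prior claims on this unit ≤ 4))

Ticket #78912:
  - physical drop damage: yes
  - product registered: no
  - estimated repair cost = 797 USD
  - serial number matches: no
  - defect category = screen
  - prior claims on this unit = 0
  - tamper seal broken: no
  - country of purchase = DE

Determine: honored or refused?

Refused

Atomic conditions:
  country of purchase = UK: DE == UK is false
  product registered: no → false
  estimated repair cost between 713 USD and 855 USD: 797 in [713, 855] is true
  serial number matches: no → false
  physical drop damage: yes → true
  tamper seal broken: no → false
  defect category ∈ {cosmetic, mainboard}: screen is not in the set → false
  prior claims on this unit ≤ 4: 0 ≤ 4 is true
Combine:
[1.1.2] false AND true = false
[1.1] false OR false = false
[1.2.1] false AND true AND false = false
[1.2] NOT false = true
[1] false AND true = false
[2] false → true (antecedent false ⇒ implication holds) = true
[root] false AND true = false
Overall: false → refused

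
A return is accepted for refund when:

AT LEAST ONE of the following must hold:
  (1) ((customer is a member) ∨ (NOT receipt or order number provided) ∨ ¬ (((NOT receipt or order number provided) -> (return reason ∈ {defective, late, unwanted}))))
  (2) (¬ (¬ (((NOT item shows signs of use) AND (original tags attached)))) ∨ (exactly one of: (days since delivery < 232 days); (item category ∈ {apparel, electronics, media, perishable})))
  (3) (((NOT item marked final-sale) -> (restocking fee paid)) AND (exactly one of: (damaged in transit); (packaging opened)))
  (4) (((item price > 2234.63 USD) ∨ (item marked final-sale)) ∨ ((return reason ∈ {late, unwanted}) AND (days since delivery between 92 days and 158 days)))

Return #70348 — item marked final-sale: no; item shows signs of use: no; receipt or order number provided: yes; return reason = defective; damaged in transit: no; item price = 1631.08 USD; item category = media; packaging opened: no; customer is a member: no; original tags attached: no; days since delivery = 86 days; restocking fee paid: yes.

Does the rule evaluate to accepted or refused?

Refused

Atomic conditions:
  customer is a member: no → false
  NOT receipt or order number provided: yes → false
  return reason ∈ {defective, late, unwanted}: defective is in the set → true
  NOT item shows signs of use: no → true
  original tags attached: no → false
  days since delivery < 232 days: 86 < 232 is true
  item category ∈ {apparel, electronics, media, perishable}: media is in the set → true
  NOT item marked final-sale: no → true
  restocking fee paid: yes → true
  damaged in transit: no → false
  packaging opened: no → false
  item price > 2234.63 USD: 1631.08 > 2234.63 is false
  item marked final-sale: no → false
  return reason ∈ {late, unwanted}: defective is not in the set → false
  days since delivery between 92 days and 158 days: 86 in [92, 158] is false
Combine:
[1.3.1] false → true (antecedent false ⇒ implication holds) = true
[1.3] NOT true = false
[1] false OR false OR false = false
[2.1.1.1] true AND false = false
[2.1.1] NOT false = true
[2.1] NOT true = false
[2.2] exactly-one(true, true) = false
[2] false OR false = false
[3.1] true → true = true
[3.2] exactly-one(false, false) = false
[3] true AND false = false
[4.1] false OR false = false
[4.2] false AND false = false
[4] false OR false = false
[root] false OR false OR false OR false = false
Overall: false → refused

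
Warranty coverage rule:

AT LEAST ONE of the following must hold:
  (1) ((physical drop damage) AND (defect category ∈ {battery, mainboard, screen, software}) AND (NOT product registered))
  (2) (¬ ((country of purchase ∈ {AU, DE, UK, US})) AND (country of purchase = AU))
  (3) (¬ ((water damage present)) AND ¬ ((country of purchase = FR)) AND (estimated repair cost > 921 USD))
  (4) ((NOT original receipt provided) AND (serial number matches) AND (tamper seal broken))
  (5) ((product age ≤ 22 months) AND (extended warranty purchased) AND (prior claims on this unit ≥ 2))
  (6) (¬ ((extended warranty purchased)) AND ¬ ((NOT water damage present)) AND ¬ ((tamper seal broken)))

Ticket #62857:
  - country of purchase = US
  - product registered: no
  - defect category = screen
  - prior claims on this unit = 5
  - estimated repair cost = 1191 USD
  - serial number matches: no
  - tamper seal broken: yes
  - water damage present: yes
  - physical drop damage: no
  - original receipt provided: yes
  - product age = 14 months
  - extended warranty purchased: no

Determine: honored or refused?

Atomic conditions:
  physical drop damage: no → false
  defect category ∈ {battery, mainboard, screen, software}: screen is in the set → true
  NOT product registered: no → true
  country of purchase ∈ {AU, DE, UK, US}: US is in the set → true
  country of purchase = AU: US == AU is false
  water damage present: yes → true
  country of purchase = FR: US == FR is false
  estimated repair cost > 921 USD: 1191 > 921 is true
  NOT original receipt provided: yes → false
  serial number matches: no → false
  tamper seal broken: yes → true
  product age ≤ 22 months: 14 ≤ 22 is true
  extended warranty purchased: no → false
  prior claims on this unit ≥ 2: 5 ≥ 2 is true
  NOT water damage present: yes → false
Combine:
[1] false AND true AND true = false
[2.1] NOT true = false
[2] false AND false = false
[3.1] NOT true = false
[3.2] NOT false = true
[3] false AND true AND true = false
[4] false AND false AND true = false
[5] true AND false AND true = false
[6.1] NOT false = true
[6.2] NOT false = true
[6.3] NOT true = false
[6] true AND true AND false = false
[root] false OR false OR false OR false OR false OR false = false
Overall: false → refused

Refused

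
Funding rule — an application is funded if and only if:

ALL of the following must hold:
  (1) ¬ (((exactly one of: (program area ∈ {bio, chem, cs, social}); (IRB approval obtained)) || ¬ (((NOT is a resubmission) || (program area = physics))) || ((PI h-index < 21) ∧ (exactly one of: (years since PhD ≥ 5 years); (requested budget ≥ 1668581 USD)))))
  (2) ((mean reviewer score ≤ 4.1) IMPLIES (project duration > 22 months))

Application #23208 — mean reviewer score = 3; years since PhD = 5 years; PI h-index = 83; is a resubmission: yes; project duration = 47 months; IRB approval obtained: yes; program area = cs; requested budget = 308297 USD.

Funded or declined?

Declined

Atomic conditions:
  program area ∈ {bio, chem, cs, social}: cs is in the set → true
  IRB approval obtained: yes → true
  NOT is a resubmission: yes → false
  program area = physics: cs == physics is false
  PI h-index < 21: 83 < 21 is false
  years since PhD ≥ 5 years: 5 ≥ 5 is true
  requested budget ≥ 1668581 USD: 308297 ≥ 1668581 is false
  mean reviewer score ≤ 4.1: 3 ≤ 4.1 is true
  project duration > 22 months: 47 > 22 is true
Combine:
[1.1.1] exactly-one(true, true) = false
[1.1.2.1] false OR false = false
[1.1.2] NOT false = true
[1.1.3.2] exactly-one(true, false) = true
[1.1.3] false AND true = false
[1.1] false OR true OR false = true
[1] NOT true = false
[2] true → true = true
[root] false AND true = false
Overall: false → declined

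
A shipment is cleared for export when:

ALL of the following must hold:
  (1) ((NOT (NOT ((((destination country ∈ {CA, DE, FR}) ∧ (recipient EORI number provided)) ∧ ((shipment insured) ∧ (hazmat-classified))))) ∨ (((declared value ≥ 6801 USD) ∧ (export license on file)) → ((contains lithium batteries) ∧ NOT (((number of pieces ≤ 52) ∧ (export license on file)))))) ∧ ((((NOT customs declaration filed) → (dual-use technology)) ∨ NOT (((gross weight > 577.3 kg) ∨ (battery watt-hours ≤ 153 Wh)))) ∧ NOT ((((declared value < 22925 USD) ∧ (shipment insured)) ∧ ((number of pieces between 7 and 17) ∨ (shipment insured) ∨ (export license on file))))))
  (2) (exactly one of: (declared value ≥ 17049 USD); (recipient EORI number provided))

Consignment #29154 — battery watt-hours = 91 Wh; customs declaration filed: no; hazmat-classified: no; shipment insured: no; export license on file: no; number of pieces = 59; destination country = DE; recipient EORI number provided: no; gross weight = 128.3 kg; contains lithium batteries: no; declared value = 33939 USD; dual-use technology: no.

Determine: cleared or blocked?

Blocked

Atomic conditions:
  destination country ∈ {CA, DE, FR}: DE is in the set → true
  recipient EORI number provided: no → false
  shipment insured: no → false
  hazmat-classified: no → false
  declared value ≥ 6801 USD: 33939 ≥ 6801 is true
  export license on file: no → false
  contains lithium batteries: no → false
  number of pieces ≤ 52: 59 ≤ 52 is false
  NOT customs declaration filed: no → true
  dual-use technology: no → false
  gross weight > 577.3 kg: 128.3 > 577.3 is false
  battery watt-hours ≤ 153 Wh: 91 ≤ 153 is true
  declared value < 22925 USD: 33939 < 22925 is false
  number of pieces between 7 and 17: 59 in [7, 17] is false
  declared value ≥ 17049 USD: 33939 ≥ 17049 is true
Combine:
[1.1.1.1.1.1] true AND false = false
[1.1.1.1.1.2] false AND false = false
[1.1.1.1.1] false AND false = false
[1.1.1.1] NOT false = true
[1.1.1] NOT true = false
[1.1.2.1] true AND false = false
[1.1.2.2.2.1] false AND false = false
[1.1.2.2.2] NOT false = true
[1.1.2.2] false AND true = false
[1.1.2] false → false (antecedent false ⇒ implication holds) = true
[1.1] false OR true = true
[1.2.1.1] true → false = false
[1.2.1.2.1] false OR true = true
[1.2.1.2] NOT true = false
[1.2.1] false OR false = false
[1.2.2.1.1] false AND false = false
[1.2.2.1.2] false OR false OR false = false
[1.2.2.1] false AND false = false
[1.2.2] NOT false = true
[1.2] false AND true = false
[1] true AND false = false
[2] exactly-one(true, false) = true
[root] false AND true = false
Overall: false → blocked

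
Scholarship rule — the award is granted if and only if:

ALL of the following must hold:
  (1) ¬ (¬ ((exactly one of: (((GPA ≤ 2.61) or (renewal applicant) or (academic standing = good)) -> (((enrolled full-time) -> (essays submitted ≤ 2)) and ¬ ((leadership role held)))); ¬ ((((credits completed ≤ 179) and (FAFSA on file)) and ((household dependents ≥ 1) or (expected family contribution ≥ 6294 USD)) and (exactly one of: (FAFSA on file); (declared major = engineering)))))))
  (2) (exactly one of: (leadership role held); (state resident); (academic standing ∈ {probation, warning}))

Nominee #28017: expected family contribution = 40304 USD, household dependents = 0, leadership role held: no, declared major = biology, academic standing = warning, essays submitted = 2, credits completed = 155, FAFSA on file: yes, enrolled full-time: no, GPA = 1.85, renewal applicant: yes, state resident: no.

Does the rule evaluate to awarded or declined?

Atomic conditions:
  GPA ≤ 2.61: 1.85 ≤ 2.61 is true
  renewal applicant: yes → true
  academic standing = good: warning == good is false
  enrolled full-time: no → false
  essays submitted ≤ 2: 2 ≤ 2 is true
  leadership role held: no → false
  credits completed ≤ 179: 155 ≤ 179 is true
  FAFSA on file: yes → true
  household dependents ≥ 1: 0 ≥ 1 is false
  expected family contribution ≥ 6294 USD: 40304 ≥ 6294 is true
  declared major = engineering: biology == engineering is false
  state resident: no → false
  academic standing ∈ {probation, warning}: warning is in the set → true
Combine:
[1.1.1.1.1] true OR true OR false = true
[1.1.1.1.2.1] false → true (antecedent false ⇒ implication holds) = true
[1.1.1.1.2.2] NOT false = true
[1.1.1.1.2] true AND true = true
[1.1.1.1] true → true = true
[1.1.1.2.1.1] true AND true = true
[1.1.1.2.1.2] false OR true = true
[1.1.1.2.1.3] exactly-one(true, false) = true
[1.1.1.2.1] true AND true AND true = true
[1.1.1.2] NOT true = false
[1.1.1] exactly-one(true, false) = true
[1.1] NOT true = false
[1] NOT false = true
[2] exactly-one(false, false, true) = true
[root] true AND true = true
Overall: true → awarded

Awarded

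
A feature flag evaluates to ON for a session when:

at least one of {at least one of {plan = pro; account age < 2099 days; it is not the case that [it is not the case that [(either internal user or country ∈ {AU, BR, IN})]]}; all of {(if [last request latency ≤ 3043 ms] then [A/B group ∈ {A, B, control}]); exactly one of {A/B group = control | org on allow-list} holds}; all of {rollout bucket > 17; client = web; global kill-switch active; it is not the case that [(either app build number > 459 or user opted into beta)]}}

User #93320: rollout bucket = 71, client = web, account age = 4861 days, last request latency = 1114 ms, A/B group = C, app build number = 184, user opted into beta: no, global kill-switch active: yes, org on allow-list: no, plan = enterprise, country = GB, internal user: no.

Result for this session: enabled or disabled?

Atomic conditions:
  plan = pro: enterprise == pro is false
  account age < 2099 days: 4861 < 2099 is false
  internal user: no → false
  country ∈ {AU, BR, IN}: GB is not in the set → false
  last request latency ≤ 3043 ms: 1114 ≤ 3043 is true
  A/B group ∈ {A, B, control}: C is not in the set → false
  A/B group = control: C == control is false
  org on allow-list: no → false
  rollout bucket > 17: 71 > 17 is true
  client = web: web == web is true
  global kill-switch active: yes → true
  app build number > 459: 184 > 459 is false
  user opted into beta: no → false
Combine:
[1.3.1.1] false OR false = false
[1.3.1] NOT false = true
[1.3] NOT true = false
[1] false OR false OR false = false
[2.1] true → false = false
[2.2] exactly-one(false, false) = false
[2] false AND false = false
[3.4.1] false OR false = false
[3.4] NOT false = true
[3] true AND true AND true AND true = true
[root] false OR false OR true = true
Overall: true → enabled

Enabled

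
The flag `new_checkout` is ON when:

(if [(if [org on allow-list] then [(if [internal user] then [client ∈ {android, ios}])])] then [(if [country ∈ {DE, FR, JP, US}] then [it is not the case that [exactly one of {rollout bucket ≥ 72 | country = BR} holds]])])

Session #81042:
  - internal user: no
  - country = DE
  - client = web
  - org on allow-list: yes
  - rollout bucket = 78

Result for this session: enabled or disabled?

Disabled

Atomic conditions:
  org on allow-list: yes → true
  internal user: no → false
  client ∈ {android, ios}: web is not in the set → false
  country ∈ {DE, FR, JP, US}: DE is in the set → true
  rollout bucket ≥ 72: 78 ≥ 72 is true
  country = BR: DE == BR is false
Combine:
[1.2] false → false (antecedent false ⇒ implication holds) = true
[1] true → true = true
[2.2.1] exactly-one(true, false) = true
[2.2] NOT true = false
[2] true → false = false
[root] true → false = false
Overall: false → disabled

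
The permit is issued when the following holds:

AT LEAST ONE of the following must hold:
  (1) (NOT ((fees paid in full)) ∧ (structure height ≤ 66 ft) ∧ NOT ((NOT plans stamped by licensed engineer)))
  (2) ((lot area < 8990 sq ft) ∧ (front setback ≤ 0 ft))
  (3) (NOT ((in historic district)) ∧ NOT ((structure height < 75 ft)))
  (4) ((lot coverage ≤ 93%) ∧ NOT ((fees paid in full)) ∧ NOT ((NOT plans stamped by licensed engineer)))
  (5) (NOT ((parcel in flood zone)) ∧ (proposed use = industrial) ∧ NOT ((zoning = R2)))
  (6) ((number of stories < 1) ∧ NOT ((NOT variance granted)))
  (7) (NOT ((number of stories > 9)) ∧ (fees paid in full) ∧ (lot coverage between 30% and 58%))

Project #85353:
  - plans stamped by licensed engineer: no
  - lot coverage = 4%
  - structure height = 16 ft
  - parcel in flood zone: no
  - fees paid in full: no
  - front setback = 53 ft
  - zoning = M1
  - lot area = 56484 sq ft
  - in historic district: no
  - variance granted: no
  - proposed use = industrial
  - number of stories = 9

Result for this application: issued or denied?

Issued

Atomic conditions:
  fees paid in full: no → false
  structure height ≤ 66 ft: 16 ≤ 66 is true
  NOT plans stamped by licensed engineer: no → true
  lot area < 8990 sq ft: 56484 < 8990 is false
  front setback ≤ 0 ft: 53 ≤ 0 is false
  in historic district: no → false
  structure height < 75 ft: 16 < 75 is true
  lot coverage ≤ 93%: 4 ≤ 93 is true
  parcel in flood zone: no → false
  proposed use = industrial: industrial == industrial is true
  zoning = R2: M1 == R2 is false
  number of stories < 1: 9 < 1 is false
  NOT variance granted: no → true
  number of stories > 9: 9 > 9 is false
  lot coverage between 30% and 58%: 4 in [30, 58] is false
Combine:
[1.1] NOT false = true
[1.3] NOT true = false
[1] true AND true AND false = false
[2] false AND false = false
[3.1] NOT false = true
[3.2] NOT true = false
[3] true AND false = false
[4.2] NOT false = true
[4.3] NOT true = false
[4] true AND true AND false = false
[5.1] NOT false = true
[5.3] NOT false = true
[5] true AND true AND true = true
[6.2] NOT true = false
[6] false AND false = false
[7.1] NOT false = true
[7] true AND false AND false = false
[root] false OR false OR false OR false OR true OR false OR false = true
Overall: true → issued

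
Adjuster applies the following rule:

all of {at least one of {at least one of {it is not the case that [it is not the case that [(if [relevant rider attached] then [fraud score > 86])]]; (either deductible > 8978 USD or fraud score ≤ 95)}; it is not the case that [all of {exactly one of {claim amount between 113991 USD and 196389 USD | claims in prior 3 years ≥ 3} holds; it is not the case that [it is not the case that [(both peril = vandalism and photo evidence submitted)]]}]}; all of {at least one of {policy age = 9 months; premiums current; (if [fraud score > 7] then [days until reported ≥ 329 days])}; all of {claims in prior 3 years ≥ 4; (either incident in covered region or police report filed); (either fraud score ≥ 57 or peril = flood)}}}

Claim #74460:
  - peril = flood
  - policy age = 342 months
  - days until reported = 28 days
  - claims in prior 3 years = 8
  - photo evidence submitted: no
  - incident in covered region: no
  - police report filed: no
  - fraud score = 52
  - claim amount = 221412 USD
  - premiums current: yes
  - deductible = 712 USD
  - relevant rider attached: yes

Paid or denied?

Denied

Atomic conditions:
  relevant rider attached: yes → true
  fraud score > 86: 52 > 86 is false
  deductible > 8978 USD: 712 > 8978 is false
  fraud score ≤ 95: 52 ≤ 95 is true
  claim amount between 113991 USD and 196389 USD: 221412 in [113991, 196389] is false
  claims in prior 3 years ≥ 3: 8 ≥ 3 is true
  peril = vandalism: flood == vandalism is false
  photo evidence submitted: no → false
  policy age = 9 months: 342 == 9 is false
  premiums current: yes → true
  fraud score > 7: 52 > 7 is true
  days until reported ≥ 329 days: 28 ≥ 329 is false
  claims in prior 3 years ≥ 4: 8 ≥ 4 is true
  incident in covered region: no → false
  police report filed: no → false
  fraud score ≥ 57: 52 ≥ 57 is false
  peril = flood: flood == flood is true
Combine:
[1.1.1.1.1] true → false = false
[1.1.1.1] NOT false = true
[1.1.1] NOT true = false
[1.1.2] false OR true = true
[1.1] false OR true = true
[1.2.1.1] exactly-one(false, true) = true
[1.2.1.2.1.1] false AND false = false
[1.2.1.2.1] NOT false = true
[1.2.1.2] NOT true = false
[1.2.1] true AND false = false
[1.2] NOT false = true
[1] true OR true = true
[2.1.3] true → false = false
[2.1] false OR true OR false = true
[2.2.2] false OR false = false
[2.2.3] false OR true = true
[2.2] true AND false AND true = false
[2] true AND false = false
[root] true AND false = false
Overall: false → denied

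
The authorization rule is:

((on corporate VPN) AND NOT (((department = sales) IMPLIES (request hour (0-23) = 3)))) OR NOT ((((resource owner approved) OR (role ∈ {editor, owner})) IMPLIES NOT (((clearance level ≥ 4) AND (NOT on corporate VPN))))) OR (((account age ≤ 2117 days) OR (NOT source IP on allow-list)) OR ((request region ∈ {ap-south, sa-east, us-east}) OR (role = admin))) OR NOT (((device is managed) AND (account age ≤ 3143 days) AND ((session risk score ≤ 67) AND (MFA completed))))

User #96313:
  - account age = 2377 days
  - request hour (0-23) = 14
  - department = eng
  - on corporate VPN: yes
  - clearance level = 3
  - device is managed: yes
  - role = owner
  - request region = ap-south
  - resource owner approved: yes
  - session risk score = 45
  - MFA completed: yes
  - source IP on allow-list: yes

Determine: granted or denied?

Granted

Atomic conditions:
  on corporate VPN: yes → true
  department = sales: eng == sales is false
  request hour (0-23) = 3: 14 == 3 is false
  resource owner approved: yes → true
  role ∈ {editor, owner}: owner is in the set → true
  clearance level ≥ 4: 3 ≥ 4 is false
  NOT on corporate VPN: yes → false
  account age ≤ 2117 days: 2377 ≤ 2117 is false
  NOT source IP on allow-list: yes → false
  request region ∈ {ap-south, sa-east, us-east}: ap-south is in the set → true
  role = admin: owner == admin is false
  device is managed: yes → true
  account age ≤ 3143 days: 2377 ≤ 3143 is true
  session risk score ≤ 67: 45 ≤ 67 is true
  MFA completed: yes → true
Combine:
[1.2.1] false → false (antecedent false ⇒ implication holds) = true
[1.2] NOT true = false
[1] true AND false = false
[2.1.1] true OR true = true
[2.1.2.1] false AND false = false
[2.1.2] NOT false = true
[2.1] true → true = true
[2] NOT true = false
[3.1] false OR false = false
[3.2] true OR false = true
[3] false OR true = true
[4.1.3] true AND true = true
[4.1] true AND true AND true = true
[4] NOT true = false
[root] false OR false OR true OR false = true
Overall: true → granted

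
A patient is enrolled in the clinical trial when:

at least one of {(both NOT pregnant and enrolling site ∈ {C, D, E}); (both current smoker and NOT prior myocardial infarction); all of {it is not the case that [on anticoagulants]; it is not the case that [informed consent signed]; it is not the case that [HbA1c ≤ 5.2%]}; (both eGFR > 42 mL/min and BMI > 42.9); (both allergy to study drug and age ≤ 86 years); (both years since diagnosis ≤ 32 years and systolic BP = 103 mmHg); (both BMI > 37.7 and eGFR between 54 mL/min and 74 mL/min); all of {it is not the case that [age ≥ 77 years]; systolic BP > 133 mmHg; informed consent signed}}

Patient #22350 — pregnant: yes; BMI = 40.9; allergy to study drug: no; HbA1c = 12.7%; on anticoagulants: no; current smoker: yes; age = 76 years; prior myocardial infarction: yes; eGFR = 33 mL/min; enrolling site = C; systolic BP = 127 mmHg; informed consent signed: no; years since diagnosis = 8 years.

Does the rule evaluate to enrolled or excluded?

Atomic conditions:
  NOT pregnant: yes → false
  enrolling site ∈ {C, D, E}: C is in the set → true
  current smoker: yes → true
  NOT prior myocardial infarction: yes → false
  on anticoagulants: no → false
  informed consent signed: no → false
  HbA1c ≤ 5.2%: 12.7 ≤ 5.2 is false
  eGFR > 42 mL/min: 33 > 42 is false
  BMI > 42.9: 40.9 > 42.9 is false
  allergy to study drug: no → false
  age ≤ 86 years: 76 ≤ 86 is true
  years since diagnosis ≤ 32 years: 8 ≤ 32 is true
  systolic BP = 103 mmHg: 127 == 103 is false
  BMI > 37.7: 40.9 > 37.7 is true
  eGFR between 54 mL/min and 74 mL/min: 33 in [54, 74] is false
  age ≥ 77 years: 76 ≥ 77 is false
  systolic BP > 133 mmHg: 127 > 133 is false
Combine:
[1] false AND true = false
[2] true AND false = false
[3.1] NOT false = true
[3.2] NOT false = true
[3.3] NOT false = true
[3] true AND true AND true = true
[4] false AND false = false
[5] false AND true = false
[6] true AND false = false
[7] true AND false = false
[8.1] NOT false = true
[8] true AND false AND false = false
[root] false OR false OR true OR false OR false OR false OR false OR false = true
Overall: true → enrolled

Enrolled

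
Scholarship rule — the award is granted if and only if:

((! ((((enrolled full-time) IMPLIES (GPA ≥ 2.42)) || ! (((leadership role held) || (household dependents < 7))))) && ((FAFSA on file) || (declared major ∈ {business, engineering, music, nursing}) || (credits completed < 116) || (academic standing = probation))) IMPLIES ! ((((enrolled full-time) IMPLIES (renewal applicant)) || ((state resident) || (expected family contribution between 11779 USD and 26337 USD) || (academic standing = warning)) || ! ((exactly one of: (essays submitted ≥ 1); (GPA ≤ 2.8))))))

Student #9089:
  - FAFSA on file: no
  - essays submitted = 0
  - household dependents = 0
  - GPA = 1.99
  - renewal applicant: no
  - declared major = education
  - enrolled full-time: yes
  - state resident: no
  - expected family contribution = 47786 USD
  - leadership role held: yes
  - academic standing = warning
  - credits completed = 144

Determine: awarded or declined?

Atomic conditions:
  enrolled full-time: yes → true
  GPA ≥ 2.42: 1.99 ≥ 2.42 is false
  leadership role held: yes → true
  household dependents < 7: 0 < 7 is true
  FAFSA on file: no → false
  declared major ∈ {business, engineering, music, nursing}: education is not in the set → false
  credits completed < 116: 144 < 116 is false
  academic standing = probation: warning == probation is false
  renewal applicant: no → false
  state resident: no → false
  expected family contribution between 11779 USD and 26337 USD: 47786 in [11779, 26337] is false
  academic standing = warning: warning == warning is true
  essays submitted ≥ 1: 0 ≥ 1 is false
  GPA ≤ 2.8: 1.99 ≤ 2.8 is true
Combine:
[1.1.1.1] true → false = false
[1.1.1.2.1] true OR true = true
[1.1.1.2] NOT true = false
[1.1.1] false OR false = false
[1.1] NOT false = true
[1.2] false OR false OR false OR false = false
[1] true AND false = false
[2.1.1] true → false = false
[2.1.2] false OR false OR true = true
[2.1.3.1] exactly-one(false, true) = true
[2.1.3] NOT true = false
[2.1] false OR true OR false = true
[2] NOT true = false
[root] false → false (antecedent false ⇒ implication holds) = true
Overall: true → awarded

Awarded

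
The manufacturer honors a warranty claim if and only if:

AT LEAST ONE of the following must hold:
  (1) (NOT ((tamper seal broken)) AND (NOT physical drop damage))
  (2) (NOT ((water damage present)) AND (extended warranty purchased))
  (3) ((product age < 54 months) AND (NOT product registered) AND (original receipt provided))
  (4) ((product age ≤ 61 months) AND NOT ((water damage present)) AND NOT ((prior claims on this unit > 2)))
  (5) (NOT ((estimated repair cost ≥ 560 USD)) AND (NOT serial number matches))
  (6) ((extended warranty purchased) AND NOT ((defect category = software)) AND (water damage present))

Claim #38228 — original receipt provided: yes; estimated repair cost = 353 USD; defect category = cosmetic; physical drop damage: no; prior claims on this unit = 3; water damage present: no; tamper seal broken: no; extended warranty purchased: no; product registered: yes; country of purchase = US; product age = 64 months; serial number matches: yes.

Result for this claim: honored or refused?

Atomic conditions:
  tamper seal broken: no → false
  NOT physical drop damage: no → true
  water damage present: no → false
  extended warranty purchased: no → false
  product age < 54 months: 64 < 54 is false
  NOT product registered: yes → false
  original receipt provided: yes → true
  product age ≤ 61 months: 64 ≤ 61 is false
  prior claims on this unit > 2: 3 > 2 is true
  estimated repair cost ≥ 560 USD: 353 ≥ 560 is false
  NOT serial number matches: yes → false
  defect category = software: cosmetic == software is false
Combine:
[1.1] NOT false = true
[1] true AND true = true
[2.1] NOT false = true
[2] true AND false = false
[3] false AND false AND true = false
[4.2] NOT false = true
[4.3] NOT true = false
[4] false AND true AND false = false
[5.1] NOT false = true
[5] true AND false = false
[6.2] NOT false = true
[6] false AND true AND false = false
[root] true OR false OR false OR false OR false OR false = true
Overall: true → honored

Honored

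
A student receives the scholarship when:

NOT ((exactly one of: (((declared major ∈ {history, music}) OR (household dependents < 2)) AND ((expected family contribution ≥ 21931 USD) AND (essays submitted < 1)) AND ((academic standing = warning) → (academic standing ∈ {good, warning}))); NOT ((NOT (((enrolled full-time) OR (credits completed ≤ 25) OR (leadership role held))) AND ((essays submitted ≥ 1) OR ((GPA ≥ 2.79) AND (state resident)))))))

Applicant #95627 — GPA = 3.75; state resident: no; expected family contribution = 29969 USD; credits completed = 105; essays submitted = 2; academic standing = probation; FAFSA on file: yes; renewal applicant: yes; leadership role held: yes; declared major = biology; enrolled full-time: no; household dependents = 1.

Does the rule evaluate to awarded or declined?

Declined

Atomic conditions:
  declared major ∈ {history, music}: biology is not in the set → false
  household dependents < 2: 1 < 2 is true
  expected family contribution ≥ 21931 USD: 29969 ≥ 21931 is true
  essays submitted < 1: 2 < 1 is false
  academic standing = warning: probation == warning is false
  academic standing ∈ {good, warning}: probation is not in the set → false
  enrolled full-time: no → false
  credits completed ≤ 25: 105 ≤ 25 is false
  leadership role held: yes → true
  essays submitted ≥ 1: 2 ≥ 1 is true
  GPA ≥ 2.79: 3.75 ≥ 2.79 is true
  state resident: no → false
Combine:
[1.1.1] false OR true = true
[1.1.2] true AND false = false
[1.1.3] false → false (antecedent false ⇒ implication holds) = true
[1.1] true AND false AND true = false
[1.2.1.1.1] false OR false OR true = true
[1.2.1.1] NOT true = false
[1.2.1.2.2] true AND false = false
[1.2.1.2] true OR false = true
[1.2.1] false AND true = false
[1.2] NOT false = true
[1] exactly-one(false, true) = true
[root] NOT true = false
Overall: false → declined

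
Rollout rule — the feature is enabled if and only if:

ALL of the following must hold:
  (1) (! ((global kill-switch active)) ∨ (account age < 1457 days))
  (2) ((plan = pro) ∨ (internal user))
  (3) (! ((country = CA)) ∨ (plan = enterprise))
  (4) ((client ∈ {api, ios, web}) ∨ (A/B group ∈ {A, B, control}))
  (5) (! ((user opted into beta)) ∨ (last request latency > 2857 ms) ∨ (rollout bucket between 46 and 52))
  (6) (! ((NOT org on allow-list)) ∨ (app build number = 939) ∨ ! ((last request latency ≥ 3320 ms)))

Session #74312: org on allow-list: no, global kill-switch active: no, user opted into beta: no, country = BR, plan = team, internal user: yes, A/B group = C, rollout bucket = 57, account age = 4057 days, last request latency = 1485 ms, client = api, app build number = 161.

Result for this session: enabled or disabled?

Atomic conditions:
  global kill-switch active: no → false
  account age < 1457 days: 4057 < 1457 is false
  plan = pro: team == pro is false
  internal user: yes → true
  country = CA: BR == CA is false
  plan = enterprise: team == enterprise is false
  client ∈ {api, ios, web}: api is in the set → true
  A/B group ∈ {A, B, control}: C is not in the set → false
  user opted into beta: no → false
  last request latency > 2857 ms: 1485 > 2857 is false
  rollout bucket between 46 and 52: 57 in [46, 52] is false
  NOT org on allow-list: no → true
  app build number = 939: 161 == 939 is false
  last request latency ≥ 3320 ms: 1485 ≥ 3320 is false
Combine:
[1.1] NOT false = true
[1] true OR false = true
[2] false OR true = true
[3.1] NOT false = true
[3] true OR false = true
[4] true OR false = true
[5.1] NOT false = true
[5] true OR false OR false = true
[6.1] NOT true = false
[6.3] NOT false = true
[6] false OR false OR true = true
[root] true AND true AND true AND true AND true AND true = true
Overall: true → enabled

Enabled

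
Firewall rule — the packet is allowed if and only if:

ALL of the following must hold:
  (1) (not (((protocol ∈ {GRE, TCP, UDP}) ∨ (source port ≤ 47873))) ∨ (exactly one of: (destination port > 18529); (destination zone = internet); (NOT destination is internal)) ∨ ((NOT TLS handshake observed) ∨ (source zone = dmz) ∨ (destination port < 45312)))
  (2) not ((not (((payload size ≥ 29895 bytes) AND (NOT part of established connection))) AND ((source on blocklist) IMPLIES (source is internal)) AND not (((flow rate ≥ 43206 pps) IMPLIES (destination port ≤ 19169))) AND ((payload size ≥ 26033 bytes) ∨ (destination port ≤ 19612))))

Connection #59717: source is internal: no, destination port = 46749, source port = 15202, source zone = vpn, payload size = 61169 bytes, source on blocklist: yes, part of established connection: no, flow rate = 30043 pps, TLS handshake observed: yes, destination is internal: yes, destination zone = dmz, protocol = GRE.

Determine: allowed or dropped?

Allowed

Atomic conditions:
  protocol ∈ {GRE, TCP, UDP}: GRE is in the set → true
  source port ≤ 47873: 15202 ≤ 47873 is true
  destination port > 18529: 46749 > 18529 is true
  destination zone = internet: dmz == internet is false
  NOT destination is internal: yes → false
  NOT TLS handshake observed: yes → false
  source zone = dmz: vpn == dmz is false
  destination port < 45312: 46749 < 45312 is false
  payload size ≥ 29895 bytes: 61169 ≥ 29895 is true
  NOT part of established connection: no → true
  source on blocklist: yes → true
  source is internal: no → false
  flow rate ≥ 43206 pps: 30043 ≥ 43206 is false
  destination port ≤ 19169: 46749 ≤ 19169 is false
  payload size ≥ 26033 bytes: 61169 ≥ 26033 is true
  destination port ≤ 19612: 46749 ≤ 19612 is false
Combine:
[1.1.1] true OR true = true
[1.1] NOT true = false
[1.2] exactly-one(true, false, false) = true
[1.3] false OR false OR false = false
[1] false OR true OR false = true
[2.1.1.1] true AND true = true
[2.1.1] NOT true = false
[2.1.2] true → false = false
[2.1.3.1] false → false (antecedent false ⇒ implication holds) = true
[2.1.3] NOT true = false
[2.1.4] true OR false = true
[2.1] false AND false AND false AND true = false
[2] NOT false = true
[root] true AND true = true
Overall: true → allowed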